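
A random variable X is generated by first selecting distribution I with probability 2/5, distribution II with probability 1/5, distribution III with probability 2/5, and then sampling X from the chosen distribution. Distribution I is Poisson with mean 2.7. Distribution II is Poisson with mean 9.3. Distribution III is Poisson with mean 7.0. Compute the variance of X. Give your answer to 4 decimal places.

Per component, I: μ=2.7, E[X²]=9.99; II: μ=9.3, E[X²]=95.79; III: μ=7, E[X²]=56.
E[X] = 0.4·2.7 + 0.2·9.3 + 0.4·7 = 5.74.
E[X²] = 0.4·9.99 + 0.2·95.79 + 0.4·56 = 45.554.
Var(X) = E[X²] − (E[X])² = 45.554 − 32.9476 = 12.6064.

12.6064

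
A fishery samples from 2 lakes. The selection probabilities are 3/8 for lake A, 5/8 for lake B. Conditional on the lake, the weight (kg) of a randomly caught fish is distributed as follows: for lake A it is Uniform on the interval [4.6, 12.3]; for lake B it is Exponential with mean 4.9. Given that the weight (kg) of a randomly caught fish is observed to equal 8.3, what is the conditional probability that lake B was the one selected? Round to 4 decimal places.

0.3250

Likelihoods f(8.3 | ·): A: 0.12987; B: 0.0375113.
Posterior ∝ prior × likelihood. Numerator for B: 0.625·0.0375113 = 0.0234446.
Normalizing constant: 0.375·0.12987 + 0.625·0.0375113 = 0.0721459.
P(B | observation) = 0.0234446 / 0.0721459 = 0.324961.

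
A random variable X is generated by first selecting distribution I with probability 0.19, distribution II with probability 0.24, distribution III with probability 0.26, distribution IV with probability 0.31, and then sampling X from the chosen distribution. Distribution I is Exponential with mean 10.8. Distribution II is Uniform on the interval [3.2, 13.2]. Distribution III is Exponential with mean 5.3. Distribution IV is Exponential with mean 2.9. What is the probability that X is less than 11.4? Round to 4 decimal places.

Conditional on each component, P(X < 11.4): I: 0.652001; II: 0.82; III: 0.883626; IV: 0.980377.
By total probability, P(X < 11.4) = 0.19·0.652001 + 0.24·0.82 + 0.26·0.883626 + 0.31·0.980377 = 0.85434.

0.8543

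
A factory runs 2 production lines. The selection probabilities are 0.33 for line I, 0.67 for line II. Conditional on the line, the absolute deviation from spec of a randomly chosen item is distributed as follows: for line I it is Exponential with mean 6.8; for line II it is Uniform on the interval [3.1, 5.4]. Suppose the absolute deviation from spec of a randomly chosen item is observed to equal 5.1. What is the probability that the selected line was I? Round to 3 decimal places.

Likelihoods f(5.1 | ·): I: 0.0694657; II: 0.434783.
Posterior ∝ prior × likelihood. Numerator for I: 0.33·0.0694657 = 0.0229237.
Normalizing constant: 0.33·0.0694657 + 0.67·0.434783 = 0.314228.
P(I | observation) = 0.0229237 / 0.314228 = 0.0729523.

0.073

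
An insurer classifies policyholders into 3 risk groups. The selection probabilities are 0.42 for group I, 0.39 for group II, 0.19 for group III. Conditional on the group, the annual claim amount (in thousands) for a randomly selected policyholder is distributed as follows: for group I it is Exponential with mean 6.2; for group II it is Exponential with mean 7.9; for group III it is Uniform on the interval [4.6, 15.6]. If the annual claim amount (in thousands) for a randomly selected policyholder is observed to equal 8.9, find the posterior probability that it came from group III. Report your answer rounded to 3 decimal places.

0.350

Likelihoods f(8.9 | ·): I: 0.0383871; II: 0.0410303; III: 0.0909091.
Posterior ∝ prior × likelihood. Numerator for III: 0.19·0.0909091 = 0.0172727.
Normalizing constant: 0.42·0.0383871 + 0.39·0.0410303 + 0.19·0.0909091 = 0.0493971.
P(III | observation) = 0.0172727 / 0.0493971 = 0.349671.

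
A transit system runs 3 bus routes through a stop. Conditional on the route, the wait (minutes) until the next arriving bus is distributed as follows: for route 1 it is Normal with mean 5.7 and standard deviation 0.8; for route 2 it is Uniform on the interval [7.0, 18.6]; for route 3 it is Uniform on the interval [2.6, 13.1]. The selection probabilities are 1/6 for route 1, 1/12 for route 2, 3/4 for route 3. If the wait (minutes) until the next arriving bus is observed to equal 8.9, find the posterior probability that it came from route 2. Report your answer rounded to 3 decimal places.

0.091

Likelihoods f(8.9 | ·): 1: 0.000167288; 2: 0.0862069; 3: 0.0952381.
Posterior ∝ prior × likelihood. Numerator for 2: 0.0833333·0.0862069 = 0.00718391.
Normalizing constant: 0.166667·0.000167288 + 0.0833333·0.0862069 + 0.75·0.0952381 = 0.0786404.
P(2 | observation) = 0.00718391 / 0.0786404 = 0.0913514.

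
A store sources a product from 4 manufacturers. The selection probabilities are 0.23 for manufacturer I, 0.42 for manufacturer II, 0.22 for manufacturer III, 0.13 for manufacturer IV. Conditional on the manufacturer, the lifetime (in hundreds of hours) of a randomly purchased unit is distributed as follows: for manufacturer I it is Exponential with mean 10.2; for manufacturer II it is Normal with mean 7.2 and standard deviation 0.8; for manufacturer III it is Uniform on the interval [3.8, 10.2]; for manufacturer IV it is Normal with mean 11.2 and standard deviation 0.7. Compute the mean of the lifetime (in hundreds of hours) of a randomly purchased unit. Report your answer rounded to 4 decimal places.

8.3660

Component means — I: 10.2; II: 7.2; III: 7; IV: 11.2.
E[X] = 0.23·10.2 + 0.42·7.2 + 0.22·7 + 0.13·11.2 = 8.366.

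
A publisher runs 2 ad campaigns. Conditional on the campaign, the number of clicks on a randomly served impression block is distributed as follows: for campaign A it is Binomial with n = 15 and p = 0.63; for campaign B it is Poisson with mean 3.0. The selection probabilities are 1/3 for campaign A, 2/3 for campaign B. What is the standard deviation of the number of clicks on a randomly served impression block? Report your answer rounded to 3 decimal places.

3.523

Per component, A: μ=9.45, E[X²]=92.799; B: μ=3, E[X²]=12.
E[X] = 0.333333·9.45 + 0.666667·3 = 5.15.
E[X²] = 0.333333·92.799 + 0.666667·12 = 38.933.
Var(X) = E[X²] − (E[X])² = 38.933 − 26.5225 = 12.4105.
SD(X) = √12.4105 = 3.52285.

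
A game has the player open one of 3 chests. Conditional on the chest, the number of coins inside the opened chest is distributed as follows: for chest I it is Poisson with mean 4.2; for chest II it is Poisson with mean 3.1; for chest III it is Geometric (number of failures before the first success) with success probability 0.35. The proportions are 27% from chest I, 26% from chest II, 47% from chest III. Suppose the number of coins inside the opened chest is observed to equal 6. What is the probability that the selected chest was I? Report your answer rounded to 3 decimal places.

Likelihoods P(X=6 | ·): I: 0.114321; II: 0.0555296; III: 0.0263966.
Posterior ∝ prior × likelihood. Numerator for I: 0.27·0.114321 = 0.0308667.
Normalizing constant: 0.27·0.114321 + 0.26·0.0555296 + 0.47·0.0263966 = 0.0577108.
P(I | observation) = 0.0308667 / 0.0577108 = 0.534851.

0.535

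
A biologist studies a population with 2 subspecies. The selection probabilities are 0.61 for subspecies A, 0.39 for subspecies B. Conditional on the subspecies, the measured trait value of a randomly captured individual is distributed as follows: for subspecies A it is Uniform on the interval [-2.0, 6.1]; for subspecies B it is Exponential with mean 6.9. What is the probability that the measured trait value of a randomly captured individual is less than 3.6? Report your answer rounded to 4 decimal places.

Conditional on each subspecies, P(X < 3.6): A: 0.691358; B: 0.406513.
By total probability, P(X < 3.6) = 0.61·0.691358 + 0.39·0.406513 = 0.580268.

0.5803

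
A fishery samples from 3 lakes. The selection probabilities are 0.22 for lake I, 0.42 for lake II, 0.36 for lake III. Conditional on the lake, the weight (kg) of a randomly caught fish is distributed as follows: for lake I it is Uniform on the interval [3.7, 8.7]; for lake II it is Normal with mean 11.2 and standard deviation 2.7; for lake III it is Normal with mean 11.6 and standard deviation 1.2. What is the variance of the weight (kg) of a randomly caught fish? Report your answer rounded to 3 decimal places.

8.682

Per component, I: μ=6.2, E[X²]=40.5233; II: μ=11.2, E[X²]=132.73; III: μ=11.6, E[X²]=136.
E[X] = 0.22·6.2 + 0.42·11.2 + 0.36·11.6 = 10.244.
E[X²] = 0.22·40.5233 + 0.42·132.73 + 0.36·136 = 113.622.
Var(X) = E[X²] − (E[X])² = 113.622 − 104.94 = 8.6822.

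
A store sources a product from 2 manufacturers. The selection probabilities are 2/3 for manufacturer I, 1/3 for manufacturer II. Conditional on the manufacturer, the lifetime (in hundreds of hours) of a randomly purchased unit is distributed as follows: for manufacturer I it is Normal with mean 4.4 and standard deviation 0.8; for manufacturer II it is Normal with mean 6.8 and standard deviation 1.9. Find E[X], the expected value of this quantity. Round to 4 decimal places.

Component means — I: 4.4; II: 6.8.
E[X] = 0.666667·4.4 + 0.333333·6.8 = 5.2.

5.2000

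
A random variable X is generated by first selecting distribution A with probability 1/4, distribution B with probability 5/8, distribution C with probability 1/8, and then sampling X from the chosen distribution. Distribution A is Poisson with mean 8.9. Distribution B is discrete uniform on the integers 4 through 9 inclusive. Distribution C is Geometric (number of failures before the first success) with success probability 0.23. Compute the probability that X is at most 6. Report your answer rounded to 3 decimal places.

Conditional on each component, P(X ≤ 6): A: 0.216042; B: 0.5; C: 0.839515.
By total probability, P(X ≤ 6) = 0.25·0.216042 + 0.625·0.5 + 0.125·0.839515 = 0.47145.

0.471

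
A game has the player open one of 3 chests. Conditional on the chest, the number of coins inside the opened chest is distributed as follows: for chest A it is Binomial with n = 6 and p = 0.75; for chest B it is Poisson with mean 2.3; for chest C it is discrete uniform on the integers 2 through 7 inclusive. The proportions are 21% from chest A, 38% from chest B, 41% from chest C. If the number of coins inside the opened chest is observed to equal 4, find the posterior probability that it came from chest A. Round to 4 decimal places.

0.3559

Likelihoods P(X=4 | ·): A: 0.296631; B: 0.116902; C: 0.166667.
Posterior ∝ prior × likelihood. Numerator for A: 0.21·0.296631 = 0.0622925.
Normalizing constant: 0.21·0.296631 + 0.38·0.116902 + 0.41·0.166667 = 0.175049.
P(A | observation) = 0.0622925 / 0.175049 = 0.355858.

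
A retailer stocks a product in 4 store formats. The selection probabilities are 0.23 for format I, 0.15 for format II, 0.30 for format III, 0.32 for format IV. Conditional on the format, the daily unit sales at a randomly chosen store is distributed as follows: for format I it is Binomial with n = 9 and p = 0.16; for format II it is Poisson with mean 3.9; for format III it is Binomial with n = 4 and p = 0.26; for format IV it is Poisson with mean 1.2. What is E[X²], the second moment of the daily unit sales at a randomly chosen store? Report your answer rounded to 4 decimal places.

5.0218

For each component E[X²] = Var + (mean)², giving I: 3.2832; II: 19.11; III: 1.8512; IV: 2.64.
Overall E[X²] = 0.23·3.2832 + 0.15·19.11 + 0.3·1.8512 + 0.32·2.64 = 5.0218.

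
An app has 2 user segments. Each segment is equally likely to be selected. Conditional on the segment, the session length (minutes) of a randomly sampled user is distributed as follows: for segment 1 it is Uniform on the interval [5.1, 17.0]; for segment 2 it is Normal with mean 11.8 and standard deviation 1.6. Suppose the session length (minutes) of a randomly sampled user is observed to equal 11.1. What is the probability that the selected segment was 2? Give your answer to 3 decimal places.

Likelihoods f(11.1 | ·): 1: 0.0840336; 2: 0.226583.
Posterior ∝ prior × likelihood. Numerator for 2: 0.5·0.226583 = 0.113291.
Normalizing constant: 0.5·0.0840336 + 0.5·0.226583 = 0.155308.
P(2 | observation) = 0.113291 / 0.155308 = 0.729462.

0.729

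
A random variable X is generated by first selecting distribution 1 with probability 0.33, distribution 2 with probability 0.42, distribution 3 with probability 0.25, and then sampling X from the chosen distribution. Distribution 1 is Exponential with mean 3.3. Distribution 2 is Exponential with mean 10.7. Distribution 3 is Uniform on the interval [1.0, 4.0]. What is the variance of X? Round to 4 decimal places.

Per component, 1: μ=3.3, E[X²]=21.78; 2: μ=10.7, E[X²]=228.98; 3: μ=2.5, E[X²]=7.
E[X] = 0.33·3.3 + 0.42·10.7 + 0.25·2.5 = 6.208.
E[X²] = 0.33·21.78 + 0.42·228.98 + 0.25·7 = 105.109.
Var(X) = E[X²] − (E[X])² = 105.109 − 38.5393 = 66.5697.

66.5697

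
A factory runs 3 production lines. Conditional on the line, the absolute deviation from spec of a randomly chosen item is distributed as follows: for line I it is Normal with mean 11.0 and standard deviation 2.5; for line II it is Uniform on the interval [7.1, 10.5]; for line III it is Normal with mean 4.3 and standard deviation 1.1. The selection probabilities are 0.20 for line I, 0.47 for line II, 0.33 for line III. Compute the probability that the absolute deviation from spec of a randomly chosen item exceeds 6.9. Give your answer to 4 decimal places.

Conditional on each line, P(X > 6.9): I: 0.949497; II: 1; III: 0.00904828.
By total probability, P(X > 6.9) = 0.2·0.949497 + 0.47·1 + 0.33·0.00904828 = 0.662885.

0.6629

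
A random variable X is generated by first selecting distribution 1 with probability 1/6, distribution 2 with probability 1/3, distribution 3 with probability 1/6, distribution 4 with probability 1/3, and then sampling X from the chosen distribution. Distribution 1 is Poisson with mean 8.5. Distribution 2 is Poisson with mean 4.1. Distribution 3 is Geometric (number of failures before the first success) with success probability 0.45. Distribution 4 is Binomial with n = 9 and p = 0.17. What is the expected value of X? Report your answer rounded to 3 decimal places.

Component means — 1: 8.5; 2: 4.1; 3: 1.22222; 4: 1.53.
E[X] = 0.166667·8.5 + 0.333333·4.1 + 0.166667·1.22222 + 0.333333·1.53 = 3.49704.

3.497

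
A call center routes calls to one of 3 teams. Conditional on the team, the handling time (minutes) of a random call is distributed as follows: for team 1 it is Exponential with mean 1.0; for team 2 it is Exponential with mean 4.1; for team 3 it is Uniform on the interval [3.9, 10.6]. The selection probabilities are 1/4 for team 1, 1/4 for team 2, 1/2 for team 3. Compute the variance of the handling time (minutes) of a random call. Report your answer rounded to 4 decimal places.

13.0467

Per component, 1: μ=1, E[X²]=2; 2: μ=4.1, E[X²]=33.62; 3: μ=7.25, E[X²]=56.3033.
E[X] = 0.25·1 + 0.25·4.1 + 0.5·7.25 = 4.9.
E[X²] = 0.25·2 + 0.25·33.62 + 0.5·56.3033 = 37.0567.
Var(X) = E[X²] − (E[X])² = 37.0567 − 24.01 = 13.0467.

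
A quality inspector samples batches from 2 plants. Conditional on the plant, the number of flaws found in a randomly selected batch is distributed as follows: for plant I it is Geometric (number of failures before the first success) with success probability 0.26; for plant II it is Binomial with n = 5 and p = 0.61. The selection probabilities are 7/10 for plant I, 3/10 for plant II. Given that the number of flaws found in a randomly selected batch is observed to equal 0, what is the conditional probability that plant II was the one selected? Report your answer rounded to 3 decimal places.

0.015

Likelihoods P(X=0 | ·): I: 0.26; II: 0.00902242.
Posterior ∝ prior × likelihood. Numerator for II: 0.3·0.00902242 = 0.00270673.
Normalizing constant: 0.7·0.26 + 0.3·0.00902242 = 0.184707.
P(II | observation) = 0.00270673 / 0.184707 = 0.0146542.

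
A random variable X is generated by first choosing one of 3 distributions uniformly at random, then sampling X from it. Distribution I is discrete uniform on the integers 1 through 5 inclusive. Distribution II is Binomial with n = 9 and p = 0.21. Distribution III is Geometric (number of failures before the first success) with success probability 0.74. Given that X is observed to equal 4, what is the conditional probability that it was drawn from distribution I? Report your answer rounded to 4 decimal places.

Likelihoods P(X=4 | ·): I: 0.2; II: 0.0754021; III: 0.00338162.
Posterior ∝ prior × likelihood. Numerator for I: 0.333333·0.2 = 0.0666667.
Normalizing constant: 0.333333·0.2 + 0.333333·0.0754021 + 0.333333·0.00338162 = 0.0929279.
P(I | observation) = 0.0666667 / 0.0929279 = 0.717402.

0.7174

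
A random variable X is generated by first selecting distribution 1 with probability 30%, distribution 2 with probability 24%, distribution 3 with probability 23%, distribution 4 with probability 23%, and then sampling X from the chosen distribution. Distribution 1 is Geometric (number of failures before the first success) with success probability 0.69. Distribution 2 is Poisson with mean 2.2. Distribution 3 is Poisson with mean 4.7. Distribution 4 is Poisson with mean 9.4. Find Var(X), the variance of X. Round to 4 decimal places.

15.3369

Per component, 1: μ=0.449275, E[X²]=0.852972; 2: μ=2.2, E[X²]=7.04; 3: μ=4.7, E[X²]=26.79; 4: μ=9.4, E[X²]=97.76.
E[X] = 0.3·0.449275 + 0.24·2.2 + 0.23·4.7 + 0.23·9.4 = 3.90578.
E[X²] = 0.3·0.852972 + 0.24·7.04 + 0.23·26.79 + 0.23·97.76 = 30.592.
Var(X) = E[X²] − (E[X])² = 30.592 − 15.2551 = 15.3369.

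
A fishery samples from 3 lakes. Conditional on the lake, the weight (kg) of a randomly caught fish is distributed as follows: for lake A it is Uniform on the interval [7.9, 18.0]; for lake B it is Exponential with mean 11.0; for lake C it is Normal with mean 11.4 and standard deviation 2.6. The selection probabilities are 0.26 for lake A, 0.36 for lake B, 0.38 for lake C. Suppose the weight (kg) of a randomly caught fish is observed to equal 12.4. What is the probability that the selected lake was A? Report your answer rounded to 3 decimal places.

Likelihoods f(12.4 | ·): A: 0.0990099; B: 0.0294469; C: 0.1425.
Posterior ∝ prior × likelihood. Numerator for A: 0.26·0.0990099 = 0.0257426.
Normalizing constant: 0.26·0.0990099 + 0.36·0.0294469 + 0.38·0.1425 = 0.0904934.
P(A | observation) = 0.0257426 / 0.0904934 = 0.284469.

0.284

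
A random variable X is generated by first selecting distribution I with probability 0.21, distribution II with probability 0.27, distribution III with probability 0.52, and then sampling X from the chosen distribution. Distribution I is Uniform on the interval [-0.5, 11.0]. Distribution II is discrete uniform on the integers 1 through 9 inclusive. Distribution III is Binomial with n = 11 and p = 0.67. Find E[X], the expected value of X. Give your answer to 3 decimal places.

Component means — I: 5.25; II: 5; III: 7.37.
E[X] = 0.21·5.25 + 0.27·5 + 0.52·7.37 = 6.2849.

6.285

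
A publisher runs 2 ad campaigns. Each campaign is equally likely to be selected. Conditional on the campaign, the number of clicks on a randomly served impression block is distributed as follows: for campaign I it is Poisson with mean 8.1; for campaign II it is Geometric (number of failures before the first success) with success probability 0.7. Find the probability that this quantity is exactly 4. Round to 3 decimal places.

Conditional on each campaign, P(X = 4): I: 0.0544432; II: 0.00567.
By total probability, P(X = 4) = 0.5·0.0544432 + 0.5·0.00567 = 0.0300566.

0.030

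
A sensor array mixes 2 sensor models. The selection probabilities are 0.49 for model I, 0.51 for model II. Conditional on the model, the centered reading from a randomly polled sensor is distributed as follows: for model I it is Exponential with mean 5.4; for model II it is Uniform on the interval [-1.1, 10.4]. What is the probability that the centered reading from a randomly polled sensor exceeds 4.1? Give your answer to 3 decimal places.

Conditional on each model, P(X > 4.1): I: 0.468013; II: 0.547826.
By total probability, P(X > 4.1) = 0.49·0.468013 + 0.51·0.547826 = 0.508718.

0.509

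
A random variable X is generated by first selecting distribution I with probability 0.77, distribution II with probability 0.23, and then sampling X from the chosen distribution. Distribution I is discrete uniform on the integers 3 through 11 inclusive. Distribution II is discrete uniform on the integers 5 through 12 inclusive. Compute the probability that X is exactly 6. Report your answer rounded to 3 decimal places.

Conditional on each component, P(X = 6): I: 0.111111; II: 0.125.
By total probability, P(X = 6) = 0.77·0.111111 + 0.23·0.125 = 0.114306.

0.114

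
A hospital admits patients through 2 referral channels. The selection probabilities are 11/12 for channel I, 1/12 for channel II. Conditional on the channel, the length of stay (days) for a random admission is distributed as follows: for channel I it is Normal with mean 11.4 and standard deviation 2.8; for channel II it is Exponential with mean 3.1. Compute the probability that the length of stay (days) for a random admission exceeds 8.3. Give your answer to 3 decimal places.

0.799

Conditional on each channel, P(X > 8.3): I: 0.865884; II: 0.0687403.
By total probability, P(X > 8.3) = 0.916667·0.865884 + 0.0833333·0.0687403 = 0.799455.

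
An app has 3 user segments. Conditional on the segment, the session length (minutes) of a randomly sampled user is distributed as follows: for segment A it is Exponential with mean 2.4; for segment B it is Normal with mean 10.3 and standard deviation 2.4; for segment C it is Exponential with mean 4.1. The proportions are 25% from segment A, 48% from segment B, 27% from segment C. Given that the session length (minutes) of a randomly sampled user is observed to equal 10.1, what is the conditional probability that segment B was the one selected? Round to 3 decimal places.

Likelihoods f(10.1 | ·): A: 0.00619631; B: 0.16565; C: 0.0207668.
Posterior ∝ prior × likelihood. Numerator for B: 0.48·0.16565 = 0.0795119.
Normalizing constant: 0.25·0.00619631 + 0.48·0.16565 + 0.27·0.0207668 = 0.086668.
P(B | observation) = 0.0795119 / 0.086668 = 0.917431.

0.917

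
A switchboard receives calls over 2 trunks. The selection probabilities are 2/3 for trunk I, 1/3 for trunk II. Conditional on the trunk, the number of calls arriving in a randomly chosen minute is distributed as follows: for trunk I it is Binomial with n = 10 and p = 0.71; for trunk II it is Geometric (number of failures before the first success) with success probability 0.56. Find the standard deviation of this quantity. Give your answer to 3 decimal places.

3.271

Per component, I: μ=7.1, E[X²]=52.469; II: μ=0.785714, E[X²]=2.02041.
E[X] = 0.666667·7.1 + 0.333333·0.785714 = 4.99524.
E[X²] = 0.666667·52.469 + 0.333333·2.02041 = 35.6528.
Var(X) = E[X²] − (E[X])² = 35.6528 − 24.9524 = 10.7004.
SD(X) = √10.7004 = 3.27115.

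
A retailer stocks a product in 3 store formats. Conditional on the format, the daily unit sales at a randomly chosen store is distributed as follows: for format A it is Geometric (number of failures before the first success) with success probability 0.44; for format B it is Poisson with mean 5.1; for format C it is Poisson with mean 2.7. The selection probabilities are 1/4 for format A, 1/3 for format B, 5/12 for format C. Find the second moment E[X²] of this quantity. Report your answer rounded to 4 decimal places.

15.6606

For each component E[X²] = Var + (mean)², giving A: 4.5124; B: 31.11; C: 9.99.
Overall E[X²] = 0.25·4.5124 + 0.333333·31.11 + 0.416667·9.99 = 15.6606.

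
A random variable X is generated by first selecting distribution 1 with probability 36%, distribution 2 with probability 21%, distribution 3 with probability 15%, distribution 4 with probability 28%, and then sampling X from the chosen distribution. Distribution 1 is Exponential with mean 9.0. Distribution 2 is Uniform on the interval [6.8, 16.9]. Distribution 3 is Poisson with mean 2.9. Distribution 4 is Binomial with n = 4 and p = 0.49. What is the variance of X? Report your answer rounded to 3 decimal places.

Per component, 1: μ=9, E[X²]=162; 2: μ=11.85, E[X²]=148.923; 3: μ=2.9, E[X²]=11.31; 4: μ=1.96, E[X²]=4.8412.
E[X] = 0.36·9 + 0.21·11.85 + 0.15·2.9 + 0.28·1.96 = 6.7123.
E[X²] = 0.36·162 + 0.21·148.923 + 0.15·11.31 + 0.28·4.8412 = 92.6459.
Var(X) = E[X²] − (E[X])² = 92.6459 − 45.055 = 47.591.

47.591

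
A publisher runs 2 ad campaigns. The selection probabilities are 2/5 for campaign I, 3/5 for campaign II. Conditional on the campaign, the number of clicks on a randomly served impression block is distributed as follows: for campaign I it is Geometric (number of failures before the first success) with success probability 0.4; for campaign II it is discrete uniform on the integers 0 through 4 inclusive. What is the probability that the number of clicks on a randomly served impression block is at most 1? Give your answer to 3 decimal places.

0.496

Conditional on each campaign, P(X ≤ 1): I: 0.64; II: 0.4.
By total probability, P(X ≤ 1) = 0.4·0.64 + 0.6·0.4 = 0.496.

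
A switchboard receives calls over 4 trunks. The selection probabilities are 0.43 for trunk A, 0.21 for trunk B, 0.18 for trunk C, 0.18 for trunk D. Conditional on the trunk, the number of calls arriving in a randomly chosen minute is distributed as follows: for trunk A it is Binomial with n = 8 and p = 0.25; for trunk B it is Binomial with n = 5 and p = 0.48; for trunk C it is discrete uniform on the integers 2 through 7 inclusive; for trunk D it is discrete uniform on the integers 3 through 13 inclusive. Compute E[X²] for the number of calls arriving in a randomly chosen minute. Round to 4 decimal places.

21.3267

For each component E[X²] = Var + (mean)², giving A: 5.5; B: 7.008; C: 23.1667; D: 74.
Overall E[X²] = 0.43·5.5 + 0.21·7.008 + 0.18·23.1667 + 0.18·74 = 21.3267.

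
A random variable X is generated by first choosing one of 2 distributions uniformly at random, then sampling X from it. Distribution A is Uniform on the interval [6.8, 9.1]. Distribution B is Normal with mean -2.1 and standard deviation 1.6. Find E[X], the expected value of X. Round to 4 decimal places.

2.9250

Component means — A: 7.95; B: -2.1.
E[X] = 0.5·7.95 + 0.5·-2.1 = 2.925.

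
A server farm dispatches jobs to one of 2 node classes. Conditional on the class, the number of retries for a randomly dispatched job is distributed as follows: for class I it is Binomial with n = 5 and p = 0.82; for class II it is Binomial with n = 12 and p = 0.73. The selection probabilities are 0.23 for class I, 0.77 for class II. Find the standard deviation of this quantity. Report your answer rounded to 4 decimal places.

2.4159

Per component, I: μ=4.1, E[X²]=17.548; II: μ=8.76, E[X²]=79.1028.
E[X] = 0.23·4.1 + 0.77·8.76 = 7.6882.
E[X²] = 0.23·17.548 + 0.77·79.1028 = 64.9452.
Var(X) = E[X²] − (E[X])² = 64.9452 − 59.1084 = 5.83678.
SD(X) = √5.83678 = 2.41594.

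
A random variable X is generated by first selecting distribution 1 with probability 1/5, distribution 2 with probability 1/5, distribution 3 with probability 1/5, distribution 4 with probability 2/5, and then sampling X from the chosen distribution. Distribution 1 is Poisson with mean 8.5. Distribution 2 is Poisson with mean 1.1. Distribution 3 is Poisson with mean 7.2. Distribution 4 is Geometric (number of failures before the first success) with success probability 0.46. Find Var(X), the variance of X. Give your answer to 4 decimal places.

Per component, 1: μ=8.5, E[X²]=80.75; 2: μ=1.1, E[X²]=2.31; 3: μ=7.2, E[X²]=59.04; 4: μ=1.17391, E[X²]=3.93006.
E[X] = 0.2·8.5 + 0.2·1.1 + 0.2·7.2 + 0.4·1.17391 = 3.82957.
E[X²] = 0.2·80.75 + 0.2·2.31 + 0.2·59.04 + 0.4·3.93006 = 29.992.
Var(X) = E[X²] − (E[X])² = 29.992 − 14.6656 = 15.3265.

15.3265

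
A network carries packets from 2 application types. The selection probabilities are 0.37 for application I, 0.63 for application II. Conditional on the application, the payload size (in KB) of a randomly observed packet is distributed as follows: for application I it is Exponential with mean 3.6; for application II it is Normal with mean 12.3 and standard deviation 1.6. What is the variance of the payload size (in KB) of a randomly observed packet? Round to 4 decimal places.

Per component, I: μ=3.6, E[X²]=25.92; II: μ=12.3, E[X²]=153.85.
E[X] = 0.37·3.6 + 0.63·12.3 = 9.081.
E[X²] = 0.37·25.92 + 0.63·153.85 = 106.516.
Var(X) = E[X²] − (E[X])² = 106.516 − 82.4646 = 24.0513.

24.0513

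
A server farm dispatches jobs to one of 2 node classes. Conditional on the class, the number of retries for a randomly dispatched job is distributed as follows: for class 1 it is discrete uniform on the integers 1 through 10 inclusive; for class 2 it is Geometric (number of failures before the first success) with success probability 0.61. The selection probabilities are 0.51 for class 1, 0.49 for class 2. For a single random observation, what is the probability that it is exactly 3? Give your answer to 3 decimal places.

0.069

Conditional on each class, P(X = 3): 1: 0.1; 2: 0.0361846.
By total probability, P(X = 3) = 0.51·0.1 + 0.49·0.0361846 = 0.0687304.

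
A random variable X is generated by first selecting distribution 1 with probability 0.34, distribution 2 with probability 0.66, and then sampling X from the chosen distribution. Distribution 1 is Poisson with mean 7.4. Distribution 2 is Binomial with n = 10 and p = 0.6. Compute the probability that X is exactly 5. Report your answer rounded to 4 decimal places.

0.1709

Conditional on each component, P(X = 5): 1: 0.113031; 2: 0.200658.
By total probability, P(X = 5) = 0.34·0.113031 + 0.66·0.200658 = 0.170865.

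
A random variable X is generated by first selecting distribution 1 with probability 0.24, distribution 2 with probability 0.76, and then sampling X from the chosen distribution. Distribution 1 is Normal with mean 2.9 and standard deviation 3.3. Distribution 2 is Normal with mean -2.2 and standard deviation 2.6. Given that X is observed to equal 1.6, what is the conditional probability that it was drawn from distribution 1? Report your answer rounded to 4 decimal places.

0.4012

Likelihoods f(1.6 | ·): 1: 0.111866; 2: 0.0527339.
Posterior ∝ prior × likelihood. Numerator for 1: 0.24·0.111866 = 0.0268478.
Normalizing constant: 0.24·0.111866 + 0.76·0.0527339 = 0.0669255.
P(1 | observation) = 0.0268478 / 0.0669255 = 0.401159.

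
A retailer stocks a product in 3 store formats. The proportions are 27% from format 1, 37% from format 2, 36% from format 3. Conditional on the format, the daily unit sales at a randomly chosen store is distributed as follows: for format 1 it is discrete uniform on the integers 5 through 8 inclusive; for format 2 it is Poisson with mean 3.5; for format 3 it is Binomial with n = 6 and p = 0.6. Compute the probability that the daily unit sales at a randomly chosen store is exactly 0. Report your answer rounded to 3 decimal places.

Conditional on each format, P(X = 0): 1: 0; 2: 0.0301974; 3: 0.004096.
By total probability, P(X = 0) = 0.27·0 + 0.37·0.0301974 + 0.36·0.004096 = 0.0126476.

0.013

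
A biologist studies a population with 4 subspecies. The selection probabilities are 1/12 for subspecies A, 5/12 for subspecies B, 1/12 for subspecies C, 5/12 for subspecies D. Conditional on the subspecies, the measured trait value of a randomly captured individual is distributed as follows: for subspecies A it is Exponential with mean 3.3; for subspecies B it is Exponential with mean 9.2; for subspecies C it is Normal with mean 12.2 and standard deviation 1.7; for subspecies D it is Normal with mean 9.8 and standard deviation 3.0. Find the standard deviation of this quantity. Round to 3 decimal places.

Per component, A: μ=3.3, E[X²]=21.78; B: μ=9.2, E[X²]=169.28; C: μ=12.2, E[X²]=151.73; D: μ=9.8, E[X²]=105.04.
E[X] = 0.0833333·3.3 + 0.416667·9.2 + 0.0833333·12.2 + 0.416667·9.8 = 9.20833.
E[X²] = 0.0833333·21.78 + 0.416667·169.28 + 0.0833333·151.73 + 0.416667·105.04 = 128.759.
Var(X) = E[X²] − (E[X])² = 128.759 − 84.7934 = 43.9658.
SD(X) = √43.9658 = 6.63067.

6.631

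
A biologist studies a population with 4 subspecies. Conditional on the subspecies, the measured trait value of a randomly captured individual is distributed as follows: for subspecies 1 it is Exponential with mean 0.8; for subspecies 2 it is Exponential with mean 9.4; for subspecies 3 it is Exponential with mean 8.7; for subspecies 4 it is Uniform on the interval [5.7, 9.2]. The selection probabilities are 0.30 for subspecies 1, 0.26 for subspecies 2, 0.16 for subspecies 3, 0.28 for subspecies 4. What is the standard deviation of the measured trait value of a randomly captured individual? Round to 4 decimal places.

Per component, 1: μ=0.8, E[X²]=1.28; 2: μ=9.4, E[X²]=176.72; 3: μ=8.7, E[X²]=151.38; 4: μ=7.45, E[X²]=56.5233.
E[X] = 0.3·0.8 + 0.26·9.4 + 0.16·8.7 + 0.28·7.45 = 6.162.
E[X²] = 0.3·1.28 + 0.26·176.72 + 0.16·151.38 + 0.28·56.5233 = 86.3785.
Var(X) = E[X²] − (E[X])² = 86.3785 − 37.9702 = 48.4083.
SD(X) = √48.4083 = 6.95761.

6.9576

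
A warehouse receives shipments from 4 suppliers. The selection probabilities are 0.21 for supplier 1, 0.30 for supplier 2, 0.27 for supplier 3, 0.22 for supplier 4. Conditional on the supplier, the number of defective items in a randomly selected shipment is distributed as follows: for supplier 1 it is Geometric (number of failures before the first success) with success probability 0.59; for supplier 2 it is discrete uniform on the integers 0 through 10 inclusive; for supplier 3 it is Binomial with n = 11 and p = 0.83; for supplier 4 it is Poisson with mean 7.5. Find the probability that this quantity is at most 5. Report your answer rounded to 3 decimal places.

Conditional on each supplier, P(X ≤ 5): 1: 0.99525; 2: 0.545455; 3: 0.00510578; 4: 0.241436.
By total probability, P(X ≤ 5) = 0.21·0.99525 + 0.3·0.545455 + 0.27·0.00510578 + 0.22·0.241436 = 0.427133.

0.427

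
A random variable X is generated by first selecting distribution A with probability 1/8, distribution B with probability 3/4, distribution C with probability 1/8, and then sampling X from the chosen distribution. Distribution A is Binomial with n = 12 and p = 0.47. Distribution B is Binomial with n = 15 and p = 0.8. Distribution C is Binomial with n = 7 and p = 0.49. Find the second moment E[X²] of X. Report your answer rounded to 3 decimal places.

For each component E[X²] = Var + (mean)², giving A: 34.7988; B: 146.4; C: 13.5142.
Overall E[X²] = 0.125·34.7988 + 0.75·146.4 + 0.125·13.5142 = 115.839.

115.839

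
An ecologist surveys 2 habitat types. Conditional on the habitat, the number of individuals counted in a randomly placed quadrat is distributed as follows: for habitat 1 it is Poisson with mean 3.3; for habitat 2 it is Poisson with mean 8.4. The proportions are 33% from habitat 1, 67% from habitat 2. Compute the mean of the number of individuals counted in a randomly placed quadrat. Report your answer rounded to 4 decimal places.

6.7170

Component means — 1: 3.3; 2: 8.4.
E[X] = 0.33·3.3 + 0.67·8.4 = 6.717.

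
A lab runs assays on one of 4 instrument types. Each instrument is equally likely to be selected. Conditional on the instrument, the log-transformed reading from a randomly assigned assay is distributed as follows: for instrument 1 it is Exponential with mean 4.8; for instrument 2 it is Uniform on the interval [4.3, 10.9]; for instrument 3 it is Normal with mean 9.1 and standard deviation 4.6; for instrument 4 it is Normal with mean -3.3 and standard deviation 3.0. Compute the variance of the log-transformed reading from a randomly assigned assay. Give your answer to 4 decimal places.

37.1300

Per component, 1: μ=4.8, E[X²]=46.08; 2: μ=7.6, E[X²]=61.39; 3: μ=9.1, E[X²]=103.97; 4: μ=-3.3, E[X²]=19.89.
E[X] = 0.25·4.8 + 0.25·7.6 + 0.25·9.1 + 0.25·-3.3 = 4.55.
E[X²] = 0.25·46.08 + 0.25·61.39 + 0.25·103.97 + 0.25·19.89 = 57.8325.
Var(X) = E[X²] − (E[X])² = 57.8325 − 20.7025 = 37.13.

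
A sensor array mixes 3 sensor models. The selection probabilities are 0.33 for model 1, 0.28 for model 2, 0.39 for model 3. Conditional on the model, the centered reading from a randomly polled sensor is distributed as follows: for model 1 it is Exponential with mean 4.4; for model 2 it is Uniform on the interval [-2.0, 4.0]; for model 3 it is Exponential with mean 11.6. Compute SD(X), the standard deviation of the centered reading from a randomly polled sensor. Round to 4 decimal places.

8.9284

Per component, 1: μ=4.4, E[X²]=38.72; 2: μ=1, E[X²]=4; 3: μ=11.6, E[X²]=269.12.
E[X] = 0.33·4.4 + 0.28·1 + 0.39·11.6 = 6.256.
E[X²] = 0.33·38.72 + 0.28·4 + 0.39·269.12 = 118.854.
Var(X) = E[X²] − (E[X])² = 118.854 − 39.1375 = 79.7169.
SD(X) = √79.7169 = 8.92843.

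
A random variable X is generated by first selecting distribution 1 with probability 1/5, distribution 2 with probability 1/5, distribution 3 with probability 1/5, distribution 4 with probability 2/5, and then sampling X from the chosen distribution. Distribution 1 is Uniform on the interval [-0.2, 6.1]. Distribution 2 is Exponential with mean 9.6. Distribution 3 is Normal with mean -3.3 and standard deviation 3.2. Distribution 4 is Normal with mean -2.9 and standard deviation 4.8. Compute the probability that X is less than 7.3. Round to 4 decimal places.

Conditional on each component, P(X < 7.3): 1: 1; 2: 0.532528; 3: 0.999538; 4: 0.983207.
By total probability, P(X < 7.3) = 0.2·1 + 0.2·0.532528 + 0.2·0.999538 + 0.4·0.983207 = 0.899696.

0.8997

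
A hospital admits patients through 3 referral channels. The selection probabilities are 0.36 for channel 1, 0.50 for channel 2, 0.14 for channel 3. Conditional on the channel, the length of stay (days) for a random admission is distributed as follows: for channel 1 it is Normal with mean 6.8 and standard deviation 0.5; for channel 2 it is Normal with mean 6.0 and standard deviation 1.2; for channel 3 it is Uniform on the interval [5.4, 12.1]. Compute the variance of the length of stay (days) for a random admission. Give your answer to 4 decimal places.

Per component, 1: μ=6.8, E[X²]=46.49; 2: μ=6, E[X²]=37.44; 3: μ=8.75, E[X²]=80.3033.
E[X] = 0.36·6.8 + 0.5·6 + 0.14·8.75 = 6.673.
E[X²] = 0.36·46.49 + 0.5·37.44 + 0.14·80.3033 = 46.6989.
Var(X) = E[X²] − (E[X])² = 46.6989 − 44.5289 = 2.16994.

2.1699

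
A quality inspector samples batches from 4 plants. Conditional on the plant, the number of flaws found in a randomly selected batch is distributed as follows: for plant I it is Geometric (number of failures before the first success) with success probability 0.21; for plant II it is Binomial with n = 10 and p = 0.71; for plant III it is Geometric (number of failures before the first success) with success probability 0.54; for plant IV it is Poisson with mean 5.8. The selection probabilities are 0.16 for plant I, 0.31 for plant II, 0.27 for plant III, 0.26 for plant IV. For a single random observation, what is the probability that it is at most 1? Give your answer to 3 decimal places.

0.278

Conditional on each plant, P(X ≤ 1): I: 0.3759; II: 0.000107208; III: 0.7884; IV: 0.0205874.
By total probability, P(X ≤ 1) = 0.16·0.3759 + 0.31·0.000107208 + 0.27·0.7884 + 0.26·0.0205874 = 0.278398.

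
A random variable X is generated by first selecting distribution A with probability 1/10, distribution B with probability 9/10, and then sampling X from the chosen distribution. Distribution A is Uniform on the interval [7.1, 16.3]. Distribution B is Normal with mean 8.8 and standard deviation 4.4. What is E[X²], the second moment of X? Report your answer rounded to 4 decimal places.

For each component E[X²] = Var + (mean)², giving A: 143.943; B: 96.8.
Overall E[X²] = 0.1·143.943 + 0.9·96.8 = 101.514.

101.5143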